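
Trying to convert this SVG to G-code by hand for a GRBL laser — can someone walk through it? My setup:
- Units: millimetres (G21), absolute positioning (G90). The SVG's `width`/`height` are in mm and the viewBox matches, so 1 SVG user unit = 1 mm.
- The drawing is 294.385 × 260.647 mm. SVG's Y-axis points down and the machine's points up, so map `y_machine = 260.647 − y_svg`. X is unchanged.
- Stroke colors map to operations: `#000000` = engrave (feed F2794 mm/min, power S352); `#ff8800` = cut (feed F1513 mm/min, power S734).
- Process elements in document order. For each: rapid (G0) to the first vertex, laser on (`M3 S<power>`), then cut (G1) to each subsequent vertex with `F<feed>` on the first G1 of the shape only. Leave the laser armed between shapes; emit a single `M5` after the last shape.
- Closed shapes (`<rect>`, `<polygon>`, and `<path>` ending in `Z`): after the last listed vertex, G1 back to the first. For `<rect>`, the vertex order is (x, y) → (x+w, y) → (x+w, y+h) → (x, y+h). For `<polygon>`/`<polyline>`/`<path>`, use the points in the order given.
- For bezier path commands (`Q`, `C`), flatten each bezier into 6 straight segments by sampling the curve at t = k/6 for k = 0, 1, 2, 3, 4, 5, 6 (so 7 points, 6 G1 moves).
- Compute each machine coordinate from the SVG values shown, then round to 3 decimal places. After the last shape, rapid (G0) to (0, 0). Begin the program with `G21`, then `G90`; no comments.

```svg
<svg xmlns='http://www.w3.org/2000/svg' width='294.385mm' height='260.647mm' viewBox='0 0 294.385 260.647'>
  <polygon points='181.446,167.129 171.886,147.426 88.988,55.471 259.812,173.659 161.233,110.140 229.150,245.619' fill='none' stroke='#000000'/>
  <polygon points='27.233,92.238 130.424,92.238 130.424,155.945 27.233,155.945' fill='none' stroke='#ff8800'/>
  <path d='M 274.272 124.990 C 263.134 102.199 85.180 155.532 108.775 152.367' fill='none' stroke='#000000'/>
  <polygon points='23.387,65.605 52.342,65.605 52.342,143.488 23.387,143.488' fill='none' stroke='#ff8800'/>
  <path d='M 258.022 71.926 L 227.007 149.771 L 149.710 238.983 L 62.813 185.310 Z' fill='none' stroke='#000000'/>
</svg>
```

1 u = 1 mm; y_m = 260.647 − y.

[1] `<polygon>` closed polygon, #000000→engrave S352 F2794: (181.446,93.518) → (171.886,113.221) → (88.988,205.176) → (259.812,86.988) → (161.233,150.507) → (229.150,15.028) → (181.446,93.518) (closed)

[2] `<polygon>` rectangle, #ff8800→cut S734 F1513: (27.233,168.409) → (130.424,168.409) → (130.424,104.702) → (27.233,104.702) → (27.233,168.409) (closed)

[3] `<path>` cubic bezier, #000000→engrave S352 F2794: (274.272,135.657) → (256.507,141.323) → (221.172,137.985) → (178.499,129.328) → (138.720,119.036) → (112.068,110.792) → (108.775,108.280)

[4] `<polygon>` rectangle, #ff8800→cut S734 F1513: (23.387,195.042) → (52.342,195.042) → (52.342,117.159) → (23.387,117.159) → (23.387,195.042) (closed)

[5] `<path>` closed polygon, #000000→engrave S352 F2794: (258.022,188.721) → (227.007,110.876) → (149.710,21.664) → (62.813,75.337) → (258.022,188.721) (closed)

G21
G90
G0 X181.446 Y93.518
M3 S352
G1 X171.886 Y113.221 F2794
G1 X88.988 Y205.176
G1 X259.812 Y86.988
G1 X161.233 Y150.507
G1 X229.150 Y15.028
G1 X181.446 Y93.518
G0 X27.233 Y168.409
M3 S734
G1 X130.424 Y168.409 F1513
G1 X130.424 Y104.702
G1 X27.233 Y104.702
G1 X27.233 Y168.409
G0 X274.272 Y135.657
M3 S352
G1 X256.507 Y141.323 F2794
G1 X221.172 Y137.985
G1 X178.499 Y129.328
G1 X138.720 Y119.036
G1 X112.068 Y110.792
G1 X108.775 Y108.280
G0 X23.387 Y195.042
M3 S734
G1 X52.342 Y195.042 F1513
G1 X52.342 Y117.159
G1 X23.387 Y117.159
G1 X23.387 Y195.042
G0 X258.022 Y188.721
M3 S352
G1 X227.007 Y110.876 F2794
G1 X149.710 Y21.664
G1 X62.813 Y75.337
G1 X258.022 Y188.721
M5
G0 X0.000 Y0.000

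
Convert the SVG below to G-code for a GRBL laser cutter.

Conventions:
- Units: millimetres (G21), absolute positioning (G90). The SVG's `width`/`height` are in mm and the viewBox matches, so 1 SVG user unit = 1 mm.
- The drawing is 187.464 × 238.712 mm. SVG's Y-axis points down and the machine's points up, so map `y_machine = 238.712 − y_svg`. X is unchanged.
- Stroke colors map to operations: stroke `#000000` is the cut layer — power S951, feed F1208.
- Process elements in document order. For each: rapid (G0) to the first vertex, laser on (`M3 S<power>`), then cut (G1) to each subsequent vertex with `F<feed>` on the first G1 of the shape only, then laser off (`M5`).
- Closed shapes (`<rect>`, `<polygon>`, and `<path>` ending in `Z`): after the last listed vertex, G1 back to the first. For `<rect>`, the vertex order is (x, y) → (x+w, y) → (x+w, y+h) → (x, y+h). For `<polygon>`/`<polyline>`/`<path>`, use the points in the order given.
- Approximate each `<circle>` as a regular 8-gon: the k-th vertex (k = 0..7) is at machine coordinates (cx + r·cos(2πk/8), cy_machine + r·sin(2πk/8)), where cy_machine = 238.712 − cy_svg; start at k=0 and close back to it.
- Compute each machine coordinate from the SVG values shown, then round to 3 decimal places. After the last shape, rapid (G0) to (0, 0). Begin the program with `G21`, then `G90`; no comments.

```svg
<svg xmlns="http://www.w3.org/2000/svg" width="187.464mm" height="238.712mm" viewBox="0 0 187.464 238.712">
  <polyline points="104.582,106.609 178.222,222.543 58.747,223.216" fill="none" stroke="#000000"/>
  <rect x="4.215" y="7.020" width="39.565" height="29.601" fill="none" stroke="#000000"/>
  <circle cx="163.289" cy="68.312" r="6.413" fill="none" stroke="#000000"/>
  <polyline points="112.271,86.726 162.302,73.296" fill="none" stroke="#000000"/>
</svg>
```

G21
G90
G0 X104.582 Y132.103
M3 S951
G1 X178.222 Y16.169 F1208
G1 X58.747 Y15.496
M5
G0 X4.215 Y231.692
M3 S951
G1 X43.780 Y231.692 F1208
G1 X43.780 Y202.091
G1 X4.215 Y202.091
G1 X4.215 Y231.692
M5
G0 X169.702 Y170.400
M3 S951
G1 X167.824 Y174.935 F1208
G1 X163.289 Y176.813
G1 X158.754 Y174.935
G1 X156.876 Y170.400
G1 X158.754 Y165.865
G1 X163.289 Y163.987
G1 X167.824 Y165.865
G1 X169.702 Y170.400
M5
G0 X112.271 Y151.986
M3 S951
G1 X162.302 Y165.416 F1208
M5
G0 X0.000 Y0.000

Since the viewBox matches the mm dimensions, user units are millimetres directly. The only transform is the Y-flip y_m = 238.712 − y_svg.

Shape 1 is a open polyline drawn with `<polyline>`. Its stroke #000000 means cut at S951, F1208. After flipping Y the toolpath is (104.582,132.103) → (178.222,16.169) → (58.747,15.496).

Shape 2 is a rectangle drawn with `<rect>`. Its stroke #000000 means cut at S951, F1208. After flipping Y the toolpath is (4.215,231.692) → (43.780,231.692) → (43.780,202.091) → (4.215,202.091) → (4.215,231.692), returning to the start.

Shape 3 is a circle drawn with `<circle>`. Its stroke #000000 means cut at S951, F1208. After flipping Y the toolpath is (169.702,170.400) → (167.824,174.935) → (163.289,176.813) → (158.754,174.935) → (156.876,170.400) → (158.754,165.865) → (163.289,163.987) → (167.824,165.865) → (169.702,170.400), returning to the start.

Shape 4 is a line segment drawn with `<polyline>`. Its stroke #000000 means cut at S951, F1208. After flipping Y the toolpath is (112.271,151.986) → (162.302,165.416).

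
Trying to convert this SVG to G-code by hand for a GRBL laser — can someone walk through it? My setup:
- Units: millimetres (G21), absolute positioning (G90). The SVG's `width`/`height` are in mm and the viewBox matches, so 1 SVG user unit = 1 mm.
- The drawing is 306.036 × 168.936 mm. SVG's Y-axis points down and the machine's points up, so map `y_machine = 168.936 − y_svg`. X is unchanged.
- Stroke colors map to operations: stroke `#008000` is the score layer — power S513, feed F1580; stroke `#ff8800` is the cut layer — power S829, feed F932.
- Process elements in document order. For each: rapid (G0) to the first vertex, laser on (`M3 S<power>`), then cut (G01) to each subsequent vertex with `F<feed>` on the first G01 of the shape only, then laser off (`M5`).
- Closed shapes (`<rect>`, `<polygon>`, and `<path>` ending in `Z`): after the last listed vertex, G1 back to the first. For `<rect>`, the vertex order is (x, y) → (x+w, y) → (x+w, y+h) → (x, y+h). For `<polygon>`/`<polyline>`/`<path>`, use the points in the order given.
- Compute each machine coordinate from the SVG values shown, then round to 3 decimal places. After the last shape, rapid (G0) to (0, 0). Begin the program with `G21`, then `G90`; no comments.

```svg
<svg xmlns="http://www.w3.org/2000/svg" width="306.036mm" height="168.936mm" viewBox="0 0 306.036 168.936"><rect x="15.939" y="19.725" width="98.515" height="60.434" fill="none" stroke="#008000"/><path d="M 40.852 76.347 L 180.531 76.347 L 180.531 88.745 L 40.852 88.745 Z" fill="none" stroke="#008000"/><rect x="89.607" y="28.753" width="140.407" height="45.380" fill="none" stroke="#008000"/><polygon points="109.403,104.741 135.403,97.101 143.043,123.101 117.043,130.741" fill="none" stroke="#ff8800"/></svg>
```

1 u = 1 mm; y_m = 168.936 − y.

[1] `<rect>` rectangle, #008000→score S513 F1580: (15.939,149.211) → (114.454,149.211) → (114.454,88.777) → (15.939,88.777) → (15.939,149.211) (closed)

[2] `<path>` rectangle, #008000→score S513 F1580: (40.852,92.589) → (180.531,92.589) → (180.531,80.191) → (40.852,80.191) → (40.852,92.589) (closed)

[3] `<rect>` rectangle, #008000→score S513 F1580: (89.607,140.183) → (230.014,140.183) → (230.014,94.803) → (89.607,94.803) → (89.607,140.183) (closed)

[4] `<polygon>` regular polygon, #ff8800→cut S829 F932: (109.403,64.195) → (135.403,71.835) → (143.043,45.835) → (117.043,38.195) → (109.403,64.195) (closed)

G21
G90
G0 X15.939 Y149.211
M3 S513
G01 X114.454 Y149.211 F1580
G01 X114.454 Y88.777
G01 X15.939 Y88.777
G01 X15.939 Y149.211
M5
G0 X40.852 Y92.589
M3 S513
G01 X180.531 Y92.589 F1580
G01 X180.531 Y80.191
G01 X40.852 Y80.191
G01 X40.852 Y92.589
M5
G0 X89.607 Y140.183
M3 S513
G01 X230.014 Y140.183 F1580
G01 X230.014 Y94.803
G01 X89.607 Y94.803
G01 X89.607 Y140.183
M5
G0 X109.403 Y64.195
M3 S829
G01 X135.403 Y71.835 F932
G01 X143.043 Y45.835
G01 X117.043 Y38.195
G01 X109.403 Y64.195
M5
G0 X0.000 Y0.000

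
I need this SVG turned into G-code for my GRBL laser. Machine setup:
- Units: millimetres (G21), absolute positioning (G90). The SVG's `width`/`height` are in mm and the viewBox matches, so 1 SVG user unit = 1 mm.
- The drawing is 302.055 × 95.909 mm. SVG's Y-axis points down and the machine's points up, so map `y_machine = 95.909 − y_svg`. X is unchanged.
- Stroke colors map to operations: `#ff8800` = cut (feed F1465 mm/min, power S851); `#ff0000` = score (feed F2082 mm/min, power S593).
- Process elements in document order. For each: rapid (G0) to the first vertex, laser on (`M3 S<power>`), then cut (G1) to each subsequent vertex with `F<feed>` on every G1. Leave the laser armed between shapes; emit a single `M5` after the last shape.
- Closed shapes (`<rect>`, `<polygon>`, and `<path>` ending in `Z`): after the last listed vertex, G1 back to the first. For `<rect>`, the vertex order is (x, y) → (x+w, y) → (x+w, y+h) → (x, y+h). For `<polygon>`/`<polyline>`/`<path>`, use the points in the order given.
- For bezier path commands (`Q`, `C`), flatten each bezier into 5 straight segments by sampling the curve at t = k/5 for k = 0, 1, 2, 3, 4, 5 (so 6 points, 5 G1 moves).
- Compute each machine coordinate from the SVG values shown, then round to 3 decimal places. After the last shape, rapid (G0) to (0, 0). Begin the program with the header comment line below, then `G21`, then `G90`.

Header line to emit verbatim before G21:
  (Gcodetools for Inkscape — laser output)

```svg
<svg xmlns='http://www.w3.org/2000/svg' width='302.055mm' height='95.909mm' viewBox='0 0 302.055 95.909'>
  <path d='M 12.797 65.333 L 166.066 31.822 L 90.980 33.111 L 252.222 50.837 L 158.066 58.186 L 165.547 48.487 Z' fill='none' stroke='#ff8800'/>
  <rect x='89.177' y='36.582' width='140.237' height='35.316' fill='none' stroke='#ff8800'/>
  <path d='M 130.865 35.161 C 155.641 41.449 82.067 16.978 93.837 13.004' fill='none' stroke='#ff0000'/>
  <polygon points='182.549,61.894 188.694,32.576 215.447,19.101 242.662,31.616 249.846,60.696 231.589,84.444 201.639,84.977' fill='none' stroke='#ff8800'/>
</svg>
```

(Gcodetools for Inkscape — laser output)
G21
G90
G0 X12.797 Y30.576
M3 S851
G1 X166.066 Y64.087 F1465
G1 X90.980 Y62.798 F1465
G1 X252.222 Y45.072 F1465
G1 X158.066 Y37.723 F1465
G1 X165.547 Y47.422 F1465
G1 X12.797 Y30.576 F1465
G0 X89.177 Y59.327
M3 S851
G1 X229.414 Y59.327 F1465
G1 X229.414 Y24.011 F1465
G1 X89.177 Y24.011 F1465
G1 X89.177 Y59.327 F1465
G0 X130.865 Y60.748
M3 S593
G1 X135.398 Y60.256 F2082
G1 X125.145 Y64.686 F2082
G1 X108.922 Y71.578 F2082
G1 X95.547 Y78.471 F2082
G1 X93.837 Y82.905 F2082
G0 X182.549 Y34.015
M3 S851
G1 X188.694 Y63.333 F1465
G1 X215.447 Y76.808 F1465
G1 X242.662 Y64.293 F1465
G1 X249.846 Y35.213 F1465
G1 X231.589 Y11.465 F1465
G1 X201.639 Y10.932 F1465
G1 X182.549 Y34.015 F1465
M5
G0 X0.000 Y0.000

viewBox `0 0 302.055 95.909` with mm width/height → 1 unit = 1 mm. Flip: y_m = 95.909 − y_svg.

**Shape 1** — `<path>` closed polygon, stroke `#ff8800` → cut (S851, F1465). Machine vertices: (12.797,30.576) → (166.066,64.087) → (90.980,62.798) → (252.222,45.072) → (158.066,37.723) → (165.547,47.422) → (12.797,30.576). Closed: final G1 returns to the first vertex.

**Shape 2** — `<rect>` rectangle, stroke `#ff8800` → cut (S851, F1465). Machine vertices: (89.177,59.327) → (229.414,59.327) → (229.414,24.011) → (89.177,24.011) → (89.177,59.327). Closed: final G1 returns to the first vertex.

**Shape 3** — `<path>` cubic bezier, stroke `#ff0000` → score (S593, F2082). Control points (SVG): P0=(130.865,35.161), P1=(155.641,41.449), P2=(82.067,16.978), P3=(93.837,13.004); sampled at t=k/5. Machine vertices: (130.865,60.748) → (135.398,60.256) → (125.145,64.686) → (108.922,71.578) → (95.547,78.471) → (93.837,82.905). Open path.

**Shape 4** — `<polygon>` regular polygon, stroke `#ff8800` → cut (S851, F1465). Machine vertices: (182.549,34.015) → (188.694,63.333) → (215.447,76.808) → (242.662,64.293) → (249.846,35.213) → (231.589,11.465) → (201.639,10.932) → (182.549,34.015). Closed: final G1 returns to the first vertex.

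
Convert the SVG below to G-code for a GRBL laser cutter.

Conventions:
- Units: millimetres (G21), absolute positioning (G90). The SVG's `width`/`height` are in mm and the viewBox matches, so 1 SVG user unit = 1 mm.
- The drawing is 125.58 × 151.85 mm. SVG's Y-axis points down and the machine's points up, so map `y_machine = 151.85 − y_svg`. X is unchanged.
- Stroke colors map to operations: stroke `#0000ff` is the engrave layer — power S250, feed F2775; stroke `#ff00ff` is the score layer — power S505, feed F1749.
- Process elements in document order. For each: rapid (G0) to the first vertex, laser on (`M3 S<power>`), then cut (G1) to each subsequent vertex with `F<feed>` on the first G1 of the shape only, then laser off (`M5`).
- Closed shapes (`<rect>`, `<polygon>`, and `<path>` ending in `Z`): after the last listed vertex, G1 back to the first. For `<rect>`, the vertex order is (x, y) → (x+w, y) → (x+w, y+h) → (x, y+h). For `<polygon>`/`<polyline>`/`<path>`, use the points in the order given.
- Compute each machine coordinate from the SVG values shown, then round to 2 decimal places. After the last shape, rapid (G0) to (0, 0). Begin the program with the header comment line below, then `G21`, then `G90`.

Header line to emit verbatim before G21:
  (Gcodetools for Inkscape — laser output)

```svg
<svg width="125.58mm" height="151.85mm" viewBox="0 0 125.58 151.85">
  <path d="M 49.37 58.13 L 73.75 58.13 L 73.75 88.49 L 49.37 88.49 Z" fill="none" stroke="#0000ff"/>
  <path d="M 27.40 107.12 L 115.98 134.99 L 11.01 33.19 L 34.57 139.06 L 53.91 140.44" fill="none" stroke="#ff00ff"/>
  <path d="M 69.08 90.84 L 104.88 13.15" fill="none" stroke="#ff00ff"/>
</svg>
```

Since the viewBox matches the mm dimensions, user units are millimetres directly. The only transform is the Y-flip y_m = 151.85 − y_svg.

Shape 1 is a rectangle drawn with `<path>`. Its stroke #0000ff means engrave at S250, F2775. After flipping Y the toolpath is (49.37,93.72) → (73.75,93.72) → (73.75,63.36) → (49.37,63.36) → (49.37,93.72), returning to the start.

Shape 2 is a open polyline drawn with `<path>`. Its stroke #ff00ff means score at S505, F1749. After flipping Y the toolpath is (27.40,44.73) → (115.98,16.86) → (11.01,118.66) → (34.57,12.79) → (53.91,11.41).

Shape 3 is a line segment drawn with `<path>`. Its stroke #ff00ff means score at S505, F1749. After flipping Y the toolpath is (69.08,61.01) → (104.88,138.70).

(Gcodetools for Inkscape — laser output)
G21
G90
G0 X49.37 Y93.72
M3 S250
G1 X73.75 Y93.72 F2775
G1 X73.75 Y63.36
G1 X49.37 Y63.36
G1 X49.37 Y93.72
M5
G0 X27.40 Y44.73
M3 S505
G1 X115.98 Y16.86 F1749
G1 X11.01 Y118.66
G1 X34.57 Y12.79
G1 X53.91 Y11.41
M5
G0 X69.08 Y61.01
M3 S505
G1 X104.88 Y138.70 F1749
M5
G0 X0.00 Y0.00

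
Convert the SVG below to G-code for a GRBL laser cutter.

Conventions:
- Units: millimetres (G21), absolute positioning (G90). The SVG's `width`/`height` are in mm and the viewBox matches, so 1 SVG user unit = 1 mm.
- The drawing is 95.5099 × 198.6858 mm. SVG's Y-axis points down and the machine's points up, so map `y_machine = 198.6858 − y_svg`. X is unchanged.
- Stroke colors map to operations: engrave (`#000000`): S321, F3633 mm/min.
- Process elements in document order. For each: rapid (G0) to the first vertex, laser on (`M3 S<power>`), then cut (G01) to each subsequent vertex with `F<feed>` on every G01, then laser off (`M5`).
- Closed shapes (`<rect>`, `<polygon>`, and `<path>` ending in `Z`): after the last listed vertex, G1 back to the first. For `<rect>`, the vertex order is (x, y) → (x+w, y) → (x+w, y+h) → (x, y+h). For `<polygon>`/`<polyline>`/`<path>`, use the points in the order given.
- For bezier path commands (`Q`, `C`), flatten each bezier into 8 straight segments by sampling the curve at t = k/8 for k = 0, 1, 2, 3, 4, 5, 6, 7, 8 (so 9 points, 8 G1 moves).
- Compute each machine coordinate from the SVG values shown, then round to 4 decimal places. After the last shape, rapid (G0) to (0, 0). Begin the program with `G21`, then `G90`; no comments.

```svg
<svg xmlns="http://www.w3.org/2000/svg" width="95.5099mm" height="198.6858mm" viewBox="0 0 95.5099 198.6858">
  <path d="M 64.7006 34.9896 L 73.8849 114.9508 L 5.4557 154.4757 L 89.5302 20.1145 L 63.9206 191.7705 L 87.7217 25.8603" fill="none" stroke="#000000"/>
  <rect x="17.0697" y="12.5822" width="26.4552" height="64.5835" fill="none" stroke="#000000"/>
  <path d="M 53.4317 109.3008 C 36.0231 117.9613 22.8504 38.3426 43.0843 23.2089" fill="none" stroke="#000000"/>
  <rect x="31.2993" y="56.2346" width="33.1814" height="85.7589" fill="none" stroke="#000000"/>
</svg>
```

Since the viewBox matches the mm dimensions, user units are millimetres directly. The only transform is the Y-flip y_m = 198.6858 − y_svg.

Shape 1 is a open polyline drawn with `<path>`. Its stroke #000000 means engrave at S321, F3633. After flipping Y the toolpath is (64.7006,163.6962) → (73.8849,83.7350) → (5.4557,44.2101) → (89.5302,178.5713) → (63.9206,6.9153) → (87.7217,172.8255).

Shape 2 is a rectangle drawn with `<rect>`. Its stroke #000000 means engrave at S321, F3633. After flipping Y the toolpath is (17.0697,186.1036) → (43.5249,186.1036) → (43.5249,121.5201) → (17.0697,121.5201) → (17.0697,186.1036), returning to the start.

Shape 3 is a cubic bezier drawn with `<path>`. Its stroke #000000 means engrave at S321, F3633. After flipping Y the toolpath is (53.4317,89.3850) → (47.1590,89.9770) → (41.6253,97.0550) → (37.1723,108.8288) → (34.1421,123.5081) → (32.8763,139.3028) → (33.7168,154.4226) → (37.0055,167.0774) → (43.0843,175.4769).

Shape 4 is a rectangle drawn with `<rect>`. Its stroke #000000 means engrave at S321, F3633. After flipping Y the toolpath is (31.2993,142.4512) → (64.4807,142.4512) → (64.4807,56.6923) → (31.2993,56.6923) → (31.2993,142.4512), returning to the start.

G21
G90
G0 X64.7006 Y163.6962
M3 S321
G01 X73.8849 Y83.7350 F3633
G01 X5.4557 Y44.2101 F3633
G01 X89.5302 Y178.5713 F3633
G01 X63.9206 Y6.9153 F3633
G01 X87.7217 Y172.8255 F3633
M5
G0 X17.0697 Y186.1036
M3 S321
G01 X43.5249 Y186.1036 F3633
G01 X43.5249 Y121.5201 F3633
G01 X17.0697 Y121.5201 F3633
G01 X17.0697 Y186.1036 F3633
M5
G0 X53.4317 Y89.3850
M3 S321
G01 X47.1590 Y89.9770 F3633
G01 X41.6253 Y97.0550 F3633
G01 X37.1723 Y108.8288 F3633
G01 X34.1421 Y123.5081 F3633
G01 X32.8763 Y139.3028 F3633
G01 X33.7168 Y154.4226 F3633
G01 X37.0055 Y167.0774 F3633
G01 X43.0843 Y175.4769 F3633
M5
G0 X31.2993 Y142.4512
M3 S321
G01 X64.4807 Y142.4512 F3633
G01 X64.4807 Y56.6923 F3633
G01 X31.2993 Y56.6923 F3633
G01 X31.2993 Y142.4512 F3633
M5
G0 X0.0000 Y0.0000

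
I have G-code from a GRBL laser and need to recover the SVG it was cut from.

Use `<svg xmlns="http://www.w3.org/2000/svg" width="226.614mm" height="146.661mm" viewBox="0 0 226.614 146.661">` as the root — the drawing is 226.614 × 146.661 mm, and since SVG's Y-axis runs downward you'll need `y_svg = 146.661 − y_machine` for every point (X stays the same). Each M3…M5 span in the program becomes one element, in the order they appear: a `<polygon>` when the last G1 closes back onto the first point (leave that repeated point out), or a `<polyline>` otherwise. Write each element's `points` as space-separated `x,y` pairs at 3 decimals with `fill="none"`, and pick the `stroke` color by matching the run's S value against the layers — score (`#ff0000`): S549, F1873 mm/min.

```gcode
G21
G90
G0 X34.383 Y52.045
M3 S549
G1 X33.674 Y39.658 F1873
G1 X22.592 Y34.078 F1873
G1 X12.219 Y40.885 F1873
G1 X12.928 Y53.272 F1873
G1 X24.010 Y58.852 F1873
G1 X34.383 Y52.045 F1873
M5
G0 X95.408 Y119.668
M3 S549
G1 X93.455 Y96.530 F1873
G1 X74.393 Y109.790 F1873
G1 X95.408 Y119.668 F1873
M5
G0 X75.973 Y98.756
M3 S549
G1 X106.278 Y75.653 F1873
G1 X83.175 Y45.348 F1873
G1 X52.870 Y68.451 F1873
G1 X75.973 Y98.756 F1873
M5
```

<svg xmlns="http://www.w3.org/2000/svg" width="226.614mm" height="146.661mm" viewBox="0 0 226.614 146.661">
  <polygon points="34.383,94.616 33.674,107.003 22.592,112.583 12.219,105.776 12.928,93.389 24.010,87.809" fill="none" stroke="#ff0000"/>
  <polygon points="95.408,26.993 93.455,50.131 74.393,36.871" fill="none" stroke="#ff0000"/>
  <polygon points="75.973,47.905 106.278,71.008 83.175,101.313 52.870,78.210" fill="none" stroke="#ff0000"/>
</svg>

Each laser-on run becomes one SVG element. Flip Y back into SVG space with y_svg = 146.661 − y_machine. Every run uses S549, so all elements get stroke `#ff0000` (score).

Run 1: The run returns to its start, so emit a `<polygon>` with points (Y-flipped): 34.383,94.616 33.674,107.003 22.592,112.583 12.219,105.776 12.928,93.389 24.010,87.809.

Run 2: The run returns to its start, so emit a `<polygon>` with points (Y-flipped): 95.408,26.993 93.455,50.131 74.393,36.871.

Run 3: The run returns to its start, so emit a `<polygon>` with points (Y-flipped): 75.973,47.905 106.278,71.008 83.175,101.313 52.870,78.210.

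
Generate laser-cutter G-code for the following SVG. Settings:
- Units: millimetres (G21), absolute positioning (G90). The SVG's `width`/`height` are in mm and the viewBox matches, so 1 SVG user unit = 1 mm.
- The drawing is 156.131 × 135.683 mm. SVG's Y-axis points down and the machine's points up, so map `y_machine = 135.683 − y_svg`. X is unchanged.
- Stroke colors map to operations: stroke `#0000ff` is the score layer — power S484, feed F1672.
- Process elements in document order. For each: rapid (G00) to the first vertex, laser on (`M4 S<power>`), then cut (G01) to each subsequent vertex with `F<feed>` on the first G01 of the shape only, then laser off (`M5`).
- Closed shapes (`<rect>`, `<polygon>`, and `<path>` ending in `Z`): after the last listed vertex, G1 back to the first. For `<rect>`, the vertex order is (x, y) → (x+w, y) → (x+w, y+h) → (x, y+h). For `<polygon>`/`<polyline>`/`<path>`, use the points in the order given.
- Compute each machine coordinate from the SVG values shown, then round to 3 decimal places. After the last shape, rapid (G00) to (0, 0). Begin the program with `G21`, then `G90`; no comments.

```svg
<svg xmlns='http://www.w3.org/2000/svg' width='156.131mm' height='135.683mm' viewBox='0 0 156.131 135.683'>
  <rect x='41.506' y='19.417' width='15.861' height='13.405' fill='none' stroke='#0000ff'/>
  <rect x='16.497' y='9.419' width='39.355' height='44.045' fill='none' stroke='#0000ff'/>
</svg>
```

G21
G90
G00 X41.506 Y116.266
M4 S484
G01 X57.367 Y116.266 F1672
G01 X57.367 Y102.861
G01 X41.506 Y102.861
G01 X41.506 Y116.266
M5
G00 X16.497 Y126.264
M4 S484
G01 X55.852 Y126.264 F1672
G01 X55.852 Y82.219
G01 X16.497 Y82.219
G01 X16.497 Y126.264
M5
G00 X0.000 Y0.000

Since the viewBox matches the mm dimensions, user units are millimetres directly. The only transform is the Y-flip y_m = 135.683 − y_svg.

Shape 1 is a rectangle drawn with `<rect>`. Its stroke #0000ff means score at S484, F1672. After flipping Y the toolpath is (41.506,116.266) → (57.367,116.266) → (57.367,102.861) → (41.506,102.861) → (41.506,116.266), returning to the start.

Shape 2 is a rectangle drawn with `<rect>`. Its stroke #0000ff means score at S484, F1672. After flipping Y the toolpath is (16.497,126.264) → (55.852,126.264) → (55.852,82.219) → (16.497,82.219) → (16.497,126.264), returning to the start.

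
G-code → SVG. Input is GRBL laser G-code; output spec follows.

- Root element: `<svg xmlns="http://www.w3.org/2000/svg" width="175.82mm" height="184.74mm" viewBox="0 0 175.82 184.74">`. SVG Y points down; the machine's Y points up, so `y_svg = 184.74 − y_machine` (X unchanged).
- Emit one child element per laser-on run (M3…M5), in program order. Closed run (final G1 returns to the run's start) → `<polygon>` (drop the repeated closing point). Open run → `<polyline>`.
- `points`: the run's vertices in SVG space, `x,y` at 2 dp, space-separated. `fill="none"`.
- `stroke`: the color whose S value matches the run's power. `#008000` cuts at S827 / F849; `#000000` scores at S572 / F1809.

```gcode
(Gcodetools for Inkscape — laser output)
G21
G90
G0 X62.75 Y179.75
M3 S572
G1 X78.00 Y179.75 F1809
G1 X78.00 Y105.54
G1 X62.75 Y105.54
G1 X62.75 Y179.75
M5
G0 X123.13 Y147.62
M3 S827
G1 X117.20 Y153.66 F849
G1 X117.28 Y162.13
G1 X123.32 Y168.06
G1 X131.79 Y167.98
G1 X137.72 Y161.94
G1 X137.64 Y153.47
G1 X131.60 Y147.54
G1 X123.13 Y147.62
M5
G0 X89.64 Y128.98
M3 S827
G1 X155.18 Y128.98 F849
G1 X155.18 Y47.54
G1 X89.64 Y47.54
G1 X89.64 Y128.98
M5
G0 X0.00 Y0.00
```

<svg xmlns="http://www.w3.org/2000/svg" width="175.82mm" height="184.74mm" viewBox="0 0 175.82 184.74">
  <polygon points="62.75,4.99 78.00,4.99 78.00,79.20 62.75,79.20" fill="none" stroke="#000000"/>
  <polygon points="123.13,37.12 117.20,31.08 117.28,22.61 123.32,16.68 131.79,16.76 137.72,22.80 137.64,31.27 131.60,37.20" fill="none" stroke="#008000"/>
  <polygon points="89.64,55.76 155.18,55.76 155.18,137.20 89.64,137.20" fill="none" stroke="#008000"/>
</svg>

Each laser-on run becomes one SVG element. Flip Y back into SVG space with y_svg = 184.74 − y_machine.

Run 1: S572 ⇒ score layer `#000000`. The run returns to its start, so emit a `<polygon>` with points (Y-flipped): 62.75,4.99 78.00,4.99 78.00,79.20 62.75,79.20.

Run 2: the run's S827 means `#008000` (cut). The run returns to its start, so emit a `<polygon>` with points (Y-flipped): 123.13,37.12 117.20,31.08 117.28,22.61 123.32,16.68 131.79,16.76 137.72,22.80 137.64,31.27 131.60,37.20.

Run 3: S827 ⇒ cut layer `#008000`. The run returns to its start, so emit a `<polygon>` with points (Y-flipped): 89.64,55.76 155.18,55.76 155.18,137.20 89.64,137.20.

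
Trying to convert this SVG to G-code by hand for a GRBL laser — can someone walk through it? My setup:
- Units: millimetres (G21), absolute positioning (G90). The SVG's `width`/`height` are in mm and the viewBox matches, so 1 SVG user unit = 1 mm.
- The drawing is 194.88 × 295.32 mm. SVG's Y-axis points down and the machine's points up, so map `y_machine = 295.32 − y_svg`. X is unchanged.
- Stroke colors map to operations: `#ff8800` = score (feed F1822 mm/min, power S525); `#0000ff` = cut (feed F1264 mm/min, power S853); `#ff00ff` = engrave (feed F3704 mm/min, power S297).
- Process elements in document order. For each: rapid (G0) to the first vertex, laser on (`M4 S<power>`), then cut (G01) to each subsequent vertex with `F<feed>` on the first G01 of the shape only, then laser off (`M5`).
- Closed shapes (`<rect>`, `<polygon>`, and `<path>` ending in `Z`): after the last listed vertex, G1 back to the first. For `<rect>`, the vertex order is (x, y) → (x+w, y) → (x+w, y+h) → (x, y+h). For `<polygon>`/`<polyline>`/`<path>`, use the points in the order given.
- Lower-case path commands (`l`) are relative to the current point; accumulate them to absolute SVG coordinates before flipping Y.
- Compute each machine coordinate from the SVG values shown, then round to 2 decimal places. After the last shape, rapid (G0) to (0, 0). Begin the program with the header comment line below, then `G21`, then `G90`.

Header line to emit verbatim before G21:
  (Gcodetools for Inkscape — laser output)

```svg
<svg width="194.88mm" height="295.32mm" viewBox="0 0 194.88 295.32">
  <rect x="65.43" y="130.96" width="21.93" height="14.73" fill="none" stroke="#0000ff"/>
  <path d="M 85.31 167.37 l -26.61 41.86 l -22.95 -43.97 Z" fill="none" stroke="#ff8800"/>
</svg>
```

viewBox `0 0 194.88 295.32` with mm width/height → 1 unit = 1 mm. Flip: y_m = 295.32 − y_svg.

**Shape 1** — `<rect>` rectangle, stroke `#0000ff` → cut (S853, F1264). Machine vertices: (65.43,164.36) → (87.36,164.36) → (87.36,149.63) → (65.43,149.63) → (65.43,164.36). Closed: final G1 returns to the first vertex.

**Shape 2** — `<path>` regular polygon, stroke `#ff8800` → score (S525, F1822). Machine vertices: (85.31,127.95) → (58.70,86.09) → (35.75,130.06) → (85.31,127.95). Closed: final G1 returns to the first vertex.

(Gcodetools for Inkscape — laser output)
G21
G90
G0 X65.43 Y164.36
M4 S853
G01 X87.36 Y164.36 F1264
G01 X87.36 Y149.63
G01 X65.43 Y149.63
G01 X65.43 Y164.36
M5
G0 X85.31 Y127.95
M4 S525
G01 X58.70 Y86.09 F1822
G01 X35.75 Y130.06
G01 X85.31 Y127.95
M5
G0 X0.00 Y0.00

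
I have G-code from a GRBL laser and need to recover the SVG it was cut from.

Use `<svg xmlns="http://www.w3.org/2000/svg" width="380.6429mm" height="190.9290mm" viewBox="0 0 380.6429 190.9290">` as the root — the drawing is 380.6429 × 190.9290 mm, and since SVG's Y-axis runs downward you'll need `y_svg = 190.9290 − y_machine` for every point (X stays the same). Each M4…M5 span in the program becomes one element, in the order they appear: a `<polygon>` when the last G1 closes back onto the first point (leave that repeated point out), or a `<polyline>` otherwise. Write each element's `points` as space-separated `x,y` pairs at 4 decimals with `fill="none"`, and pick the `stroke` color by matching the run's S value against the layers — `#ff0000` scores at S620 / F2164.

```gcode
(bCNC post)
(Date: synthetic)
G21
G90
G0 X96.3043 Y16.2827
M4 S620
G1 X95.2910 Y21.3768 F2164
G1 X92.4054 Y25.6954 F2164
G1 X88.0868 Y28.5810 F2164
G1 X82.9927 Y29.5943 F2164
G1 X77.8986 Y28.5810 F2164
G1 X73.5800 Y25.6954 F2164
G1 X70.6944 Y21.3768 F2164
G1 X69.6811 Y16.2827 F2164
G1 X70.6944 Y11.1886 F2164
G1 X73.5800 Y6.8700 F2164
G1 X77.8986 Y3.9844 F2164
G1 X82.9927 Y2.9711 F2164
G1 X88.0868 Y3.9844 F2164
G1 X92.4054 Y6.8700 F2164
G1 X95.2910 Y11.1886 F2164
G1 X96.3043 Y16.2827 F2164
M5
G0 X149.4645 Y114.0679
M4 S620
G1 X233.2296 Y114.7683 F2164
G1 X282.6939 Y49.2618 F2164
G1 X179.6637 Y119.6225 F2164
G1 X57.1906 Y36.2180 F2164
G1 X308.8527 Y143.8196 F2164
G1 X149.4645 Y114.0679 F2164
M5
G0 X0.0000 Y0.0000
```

<svg xmlns="http://www.w3.org/2000/svg" width="380.6429mm" height="190.9290mm" viewBox="0 0 380.6429 190.9290">
  <polygon points="96.3043,174.6463 95.2910,169.5522 92.4054,165.2336 88.0868,162.3480 82.9927,161.3347 77.8986,162.3480 73.5800,165.2336 70.6944,169.5522 69.6811,174.6463 70.6944,179.7404 73.5800,184.0590 77.8986,186.9446 82.9927,187.9579 88.0868,186.9446 92.4054,184.0590 95.2910,179.7404" fill="none" stroke="#ff0000"/>
  <polygon points="149.4645,76.8611 233.2296,76.1607 282.6939,141.6672 179.6637,71.3065 57.1906,154.7110 308.8527,47.1094" fill="none" stroke="#ff0000"/>
</svg>

y_svg = 190.9290 − y_m. Every run uses S620, so all elements get stroke `#ff0000` (score).

[1] closed run; points: 96.3043,174.6463 95.2910,169.5522 92.4054,165.2336 88.0868,162.3480 82.9927,161.3347 77.8986,162.3480 73.5800,165.2336 70.6944,169.5522 69.6811,174.6463 70.6944,179.7404 73.5800,184.0590 77.8986,186.9446 82.9927,187.9579 88.0868,186.9446 92.4054,184.0590 95.2910,179.7404

[2] closed run; points: 149.4645,76.8611 233.2296,76.1607 282.6939,141.6672 179.6637,71.3065 57.1906,154.7110 308.8527,47.1094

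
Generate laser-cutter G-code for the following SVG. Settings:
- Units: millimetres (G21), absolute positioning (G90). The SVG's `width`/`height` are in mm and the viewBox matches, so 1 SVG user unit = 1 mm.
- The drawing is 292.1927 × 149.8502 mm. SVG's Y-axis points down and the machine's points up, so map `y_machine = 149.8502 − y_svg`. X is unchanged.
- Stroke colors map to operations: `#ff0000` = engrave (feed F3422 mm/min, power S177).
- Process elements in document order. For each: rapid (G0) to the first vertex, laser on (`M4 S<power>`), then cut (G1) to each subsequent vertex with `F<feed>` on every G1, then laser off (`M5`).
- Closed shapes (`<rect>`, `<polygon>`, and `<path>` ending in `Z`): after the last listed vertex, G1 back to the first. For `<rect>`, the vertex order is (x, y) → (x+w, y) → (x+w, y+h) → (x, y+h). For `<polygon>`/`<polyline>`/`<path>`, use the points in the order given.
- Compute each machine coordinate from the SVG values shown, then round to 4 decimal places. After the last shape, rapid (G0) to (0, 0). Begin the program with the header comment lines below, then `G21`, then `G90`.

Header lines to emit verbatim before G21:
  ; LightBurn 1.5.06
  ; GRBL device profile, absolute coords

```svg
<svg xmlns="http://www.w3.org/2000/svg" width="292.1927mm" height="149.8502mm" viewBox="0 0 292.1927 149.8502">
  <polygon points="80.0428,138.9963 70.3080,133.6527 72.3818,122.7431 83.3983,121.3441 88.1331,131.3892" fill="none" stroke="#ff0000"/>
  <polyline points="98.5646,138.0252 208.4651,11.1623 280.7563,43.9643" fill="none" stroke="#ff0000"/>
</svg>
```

viewBox `0 0 292.1927 149.8502` with mm width/height → 1 unit = 1 mm. Flip: y_m = 149.8502 − y_svg.

**Shape 1** — `<polygon>` regular polygon, stroke `#ff0000` → engrave (S177, F3422). Machine vertices: (80.0428,10.8539) → (70.3080,16.1975) → (72.3818,27.1071) → (83.3983,28.5061) → (88.1331,18.4610) → (80.0428,10.8539). Closed: final G1 returns to the first vertex.

**Shape 2** — `<polyline>` open polyline, stroke `#ff0000` → engrave (S177, F3422). Machine vertices: (98.5646,11.8250) → (208.4651,138.6879) → (280.7563,105.8859). Open path.

; LightBurn 1.5.06
; GRBL device profile, absolute coords
G21
G90
G0 X80.0428 Y10.8539
M4 S177
G1 X70.3080 Y16.1975 F3422
G1 X72.3818 Y27.1071 F3422
G1 X83.3983 Y28.5061 F3422
G1 X88.1331 Y18.4610 F3422
G1 X80.0428 Y10.8539 F3422
M5
G0 X98.5646 Y11.8250
M4 S177
G1 X208.4651 Y138.6879 F3422
G1 X280.7563 Y105.8859 F3422
M5
G0 X0.0000 Y0.0000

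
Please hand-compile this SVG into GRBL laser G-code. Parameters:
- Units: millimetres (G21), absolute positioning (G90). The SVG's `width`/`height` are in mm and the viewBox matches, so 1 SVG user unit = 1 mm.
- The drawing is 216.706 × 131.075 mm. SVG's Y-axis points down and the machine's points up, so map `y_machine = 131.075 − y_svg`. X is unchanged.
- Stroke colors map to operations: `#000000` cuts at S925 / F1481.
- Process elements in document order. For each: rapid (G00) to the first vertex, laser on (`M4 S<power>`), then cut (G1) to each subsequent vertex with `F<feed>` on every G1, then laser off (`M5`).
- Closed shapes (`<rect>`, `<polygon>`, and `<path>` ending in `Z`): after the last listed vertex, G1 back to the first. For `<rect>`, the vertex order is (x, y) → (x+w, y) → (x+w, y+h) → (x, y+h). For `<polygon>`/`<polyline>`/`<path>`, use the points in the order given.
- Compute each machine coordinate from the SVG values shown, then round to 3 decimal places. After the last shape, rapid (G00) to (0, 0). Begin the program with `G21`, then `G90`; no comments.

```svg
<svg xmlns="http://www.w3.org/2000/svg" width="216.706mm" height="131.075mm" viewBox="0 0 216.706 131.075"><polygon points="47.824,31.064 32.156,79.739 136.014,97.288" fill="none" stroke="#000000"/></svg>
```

1 u = 1 mm; y_m = 131.075 − y.

[1] `<polygon>` closed polygon, #000000→cut S925 F1481: (47.824,100.011) → (32.156,51.336) → (136.014,33.787) → (47.824,100.011) (closed)

G21
G90
G00 X47.824 Y100.011
M4 S925
G1 X32.156 Y51.336 F1481
G1 X136.014 Y33.787 F1481
G1 X47.824 Y100.011 F1481
M5
G00 X0.000 Y0.000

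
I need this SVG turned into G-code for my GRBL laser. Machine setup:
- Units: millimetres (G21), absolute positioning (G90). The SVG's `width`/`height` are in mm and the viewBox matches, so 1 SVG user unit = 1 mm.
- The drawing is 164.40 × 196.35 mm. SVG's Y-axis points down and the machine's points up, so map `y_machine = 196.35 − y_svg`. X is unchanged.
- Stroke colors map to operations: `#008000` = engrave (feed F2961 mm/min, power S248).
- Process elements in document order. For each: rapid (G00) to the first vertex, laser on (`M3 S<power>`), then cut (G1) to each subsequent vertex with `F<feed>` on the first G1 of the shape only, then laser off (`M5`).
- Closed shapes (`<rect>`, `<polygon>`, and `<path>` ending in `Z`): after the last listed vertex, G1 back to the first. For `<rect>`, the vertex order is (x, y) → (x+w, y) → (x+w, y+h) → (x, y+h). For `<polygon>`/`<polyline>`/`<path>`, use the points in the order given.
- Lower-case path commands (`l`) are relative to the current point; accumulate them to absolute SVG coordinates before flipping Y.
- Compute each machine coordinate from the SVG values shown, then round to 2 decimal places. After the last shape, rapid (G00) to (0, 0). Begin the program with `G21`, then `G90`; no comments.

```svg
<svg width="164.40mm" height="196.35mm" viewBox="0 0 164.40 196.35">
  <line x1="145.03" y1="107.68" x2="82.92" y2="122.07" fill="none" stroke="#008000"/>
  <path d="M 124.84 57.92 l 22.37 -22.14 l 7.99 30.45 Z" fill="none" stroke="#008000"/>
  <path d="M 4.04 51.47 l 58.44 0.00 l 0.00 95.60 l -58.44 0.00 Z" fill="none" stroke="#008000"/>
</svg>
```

G21
G90
G00 X145.03 Y88.67
M3 S248
G1 X82.92 Y74.28 F2961
M5
G00 X124.84 Y138.43
M3 S248
G1 X147.21 Y160.57 F2961
G1 X155.20 Y130.12
G1 X124.84 Y138.43
M5
G00 X4.04 Y144.88
M3 S248
G1 X62.48 Y144.88 F2961
G1 X62.48 Y49.28
G1 X4.04 Y49.28
G1 X4.04 Y144.88
M5
G00 X0.00 Y0.00

1 u = 1 mm; y_m = 196.35 − y.

[1] `<line>` line segment, #008000→engrave S248 F2961: (145.03,88.67) → (82.92,74.28)

[2] `<path>` regular polygon, #008000→engrave S248 F2961: (124.84,138.43) → (147.21,160.57) → (155.20,130.12) → (124.84,138.43) (closed)

[3] `<path>` rectangle, #008000→engrave S248 F2961: (4.04,144.88) → (62.48,144.88) → (62.48,49.28) → (4.04,49.28) → (4.04,144.88) (closed)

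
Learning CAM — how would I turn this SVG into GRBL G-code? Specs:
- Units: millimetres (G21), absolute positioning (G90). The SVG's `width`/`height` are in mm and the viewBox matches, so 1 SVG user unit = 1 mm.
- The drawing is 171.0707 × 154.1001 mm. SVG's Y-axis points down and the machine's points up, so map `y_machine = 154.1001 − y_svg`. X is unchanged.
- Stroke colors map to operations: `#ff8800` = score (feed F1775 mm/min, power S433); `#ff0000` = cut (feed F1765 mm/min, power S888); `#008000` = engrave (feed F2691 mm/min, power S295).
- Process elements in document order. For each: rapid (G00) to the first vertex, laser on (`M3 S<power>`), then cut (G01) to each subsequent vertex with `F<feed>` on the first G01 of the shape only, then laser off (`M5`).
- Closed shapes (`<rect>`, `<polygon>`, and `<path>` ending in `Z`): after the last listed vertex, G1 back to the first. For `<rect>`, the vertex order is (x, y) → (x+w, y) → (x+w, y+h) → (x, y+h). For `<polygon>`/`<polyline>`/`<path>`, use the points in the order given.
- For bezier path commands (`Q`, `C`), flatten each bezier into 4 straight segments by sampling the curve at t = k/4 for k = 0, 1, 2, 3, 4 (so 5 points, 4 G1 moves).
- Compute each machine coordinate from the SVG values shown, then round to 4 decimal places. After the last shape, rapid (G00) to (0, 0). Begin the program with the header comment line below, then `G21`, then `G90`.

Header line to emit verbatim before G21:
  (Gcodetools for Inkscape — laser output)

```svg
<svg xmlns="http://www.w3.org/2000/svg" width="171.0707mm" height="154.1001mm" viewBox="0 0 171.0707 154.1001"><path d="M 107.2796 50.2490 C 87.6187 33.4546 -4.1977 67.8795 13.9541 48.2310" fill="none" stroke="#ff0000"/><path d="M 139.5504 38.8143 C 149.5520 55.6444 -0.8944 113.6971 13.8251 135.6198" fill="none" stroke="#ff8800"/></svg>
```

viewBox `0 0 171.0707 154.1001` with mm width/height → 1 unit = 1 mm. Flip: y_m = 154.1001 − y_svg.

**Shape 1** — `<path>` cubic bezier, stroke `#ff0000` → cut (S888, F1765). Control points (SVG): P0=(107.2796,50.2490), P1=(87.6187,33.4546), P2=(-4.1977,67.8795), P3=(13.9541,48.2310); sampled at t=k/4. Machine vertices: (107.2796,103.8511) → (81.8505,108.4885) → (46.4371,103.7898) → (18.1136,99.6263) → (13.9541,105.8691). Open path.

**Shape 2** — `<path>` cubic bezier, stroke `#ff8800` → score (S433, F1775). Control points (SVG): P0=(139.5504,38.8143), P1=(149.5520,55.6444), P2=(-0.8944,113.6971), P3=(13.8251,135.6198); sampled at t=k/4. Machine vertices: (139.5504,115.2858) → (122.0553,96.1426) → (74.9185,68.7928) → (28.6664,40.4881) → (13.8251,18.4803). Open path.

(Gcodetools for Inkscape — laser output)
G21
G90
G00 X107.2796 Y103.8511
M3 S888
G01 X81.8505 Y108.4885 F1765
G01 X46.4371 Y103.7898
G01 X18.1136 Y99.6263
G01 X13.9541 Y105.8691
M5
G00 X139.5504 Y115.2858
M3 S433
G01 X122.0553 Y96.1426 F1775
G01 X74.9185 Y68.7928
G01 X28.6664 Y40.4881
G01 X13.8251 Y18.4803
M5
G00 X0.0000 Y0.0000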